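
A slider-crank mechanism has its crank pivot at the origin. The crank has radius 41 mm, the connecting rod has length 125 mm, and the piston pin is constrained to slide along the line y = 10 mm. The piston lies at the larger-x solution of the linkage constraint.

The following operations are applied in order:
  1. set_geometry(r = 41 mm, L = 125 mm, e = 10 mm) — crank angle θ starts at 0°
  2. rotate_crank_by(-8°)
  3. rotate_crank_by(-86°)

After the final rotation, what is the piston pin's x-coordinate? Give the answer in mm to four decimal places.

set_geometry: r = 41 mm, L = 125 mm, e = 10 mm; θ ← 0°
rotate_crank_by(-8°): θ ← 0° -8° = -8°
rotate_crank_by(-86°): θ ← -8° -86° = -94°
crank pin P = (r cos θ, r sin θ) = (-2.860015, -40.900126)
h = r sin θ − e = -40.900126 − 10 = -50.900126
x = r cos θ + √(L² − h²) = -2.860015 + √(15625.0 − 2590.8228) = -2.860015 + 114.167321 = 111.307306

111.3073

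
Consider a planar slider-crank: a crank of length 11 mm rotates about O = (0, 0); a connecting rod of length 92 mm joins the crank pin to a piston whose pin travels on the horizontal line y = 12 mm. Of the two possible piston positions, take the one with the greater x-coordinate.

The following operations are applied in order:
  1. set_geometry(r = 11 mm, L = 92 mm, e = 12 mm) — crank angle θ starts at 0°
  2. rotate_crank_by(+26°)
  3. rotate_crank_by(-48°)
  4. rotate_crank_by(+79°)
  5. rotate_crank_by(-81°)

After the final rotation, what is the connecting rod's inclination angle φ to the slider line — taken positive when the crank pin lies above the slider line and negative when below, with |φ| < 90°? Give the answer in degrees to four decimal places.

-10.3154

set_geometry: r = 11 mm, L = 92 mm, e = 12 mm; θ ← 0°
rotate_crank_by(+26°): θ ← 0° +26° = 26°
rotate_crank_by(-48°): θ ← 26° -48° = -22°
rotate_crank_by(+79°): θ ← -22° +79° = 57°
rotate_crank_by(-81°): θ ← 57° -81° = -24°
crank pin P = (r cos θ, r sin θ) = (10.049000, -4.474103)
h = r sin θ − e = -4.474103 − 12 = -16.474103
sin φ = h / L = -16.474103 / 92 = -0.17906634
φ = arcsin(-0.17906634) = -10.315381°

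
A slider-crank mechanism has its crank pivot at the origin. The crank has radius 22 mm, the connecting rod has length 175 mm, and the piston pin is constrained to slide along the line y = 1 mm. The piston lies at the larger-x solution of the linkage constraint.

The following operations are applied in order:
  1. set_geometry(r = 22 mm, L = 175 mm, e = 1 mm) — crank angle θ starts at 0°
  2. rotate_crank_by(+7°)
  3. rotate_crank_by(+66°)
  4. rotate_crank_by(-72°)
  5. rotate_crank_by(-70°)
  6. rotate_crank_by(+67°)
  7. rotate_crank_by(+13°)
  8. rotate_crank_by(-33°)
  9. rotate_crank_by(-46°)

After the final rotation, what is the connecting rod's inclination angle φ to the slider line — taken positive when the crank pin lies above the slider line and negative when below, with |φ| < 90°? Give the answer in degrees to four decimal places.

set_geometry: r = 22 mm, L = 175 mm, e = 1 mm; θ ← 0°
rotate_crank_by(+7°): θ ← 0° +7° = 7°
rotate_crank_by(+66°): θ ← 7° +66° = 73°
rotate_crank_by(-72°): θ ← 73° -72° = 1°
rotate_crank_by(-70°): θ ← 1° -70° = -69°
rotate_crank_by(+67°): θ ← -69° +67° = -2°
rotate_crank_by(+13°): θ ← -2° +13° = 11°
rotate_crank_by(-33°): θ ← 11° -33° = -22°
rotate_crank_by(-46°): θ ← -22° -46° = -68°
crank pin P = (r cos θ, r sin θ) = (8.241345, -20.398045)
h = r sin θ − e = -20.398045 − 1 = -21.398045
sin φ = h / L = -21.398045 / 175 = -0.12227454
φ = arcsin(-0.12227454) = -7.023391°

-7.0234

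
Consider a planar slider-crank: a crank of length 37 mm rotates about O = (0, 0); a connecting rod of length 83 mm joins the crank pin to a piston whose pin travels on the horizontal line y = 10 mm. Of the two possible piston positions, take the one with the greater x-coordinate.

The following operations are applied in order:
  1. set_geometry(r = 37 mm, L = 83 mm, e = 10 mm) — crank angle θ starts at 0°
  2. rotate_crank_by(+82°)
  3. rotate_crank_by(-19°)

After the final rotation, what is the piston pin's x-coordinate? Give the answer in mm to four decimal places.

set_geometry: r = 37 mm, L = 83 mm, e = 10 mm; θ ← 0°
rotate_crank_by(+82°): θ ← 0° +82° = 82°
rotate_crank_by(-19°): θ ← 82° -19° = 63°
crank pin P = (r cos θ, r sin θ) = (16.797648, 32.967241)
h = r sin θ − e = 32.967241 − 10 = 22.967241
x = r cos θ + √(L² − h²) = 16.797648 + √(6889.0 − 527.4942) = 16.797648 + 79.759049 = 96.556697

96.5567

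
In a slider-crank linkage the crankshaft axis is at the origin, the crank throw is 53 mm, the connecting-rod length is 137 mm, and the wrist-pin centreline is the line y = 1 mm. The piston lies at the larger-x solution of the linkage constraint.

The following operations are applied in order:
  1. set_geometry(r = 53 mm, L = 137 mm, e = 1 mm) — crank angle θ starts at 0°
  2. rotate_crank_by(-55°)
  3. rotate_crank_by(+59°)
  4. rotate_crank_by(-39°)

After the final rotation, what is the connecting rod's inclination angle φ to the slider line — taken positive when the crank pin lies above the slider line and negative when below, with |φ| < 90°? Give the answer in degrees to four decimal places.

set_geometry: r = 53 mm, L = 137 mm, e = 1 mm; θ ← 0°
rotate_crank_by(-55°): θ ← 0° -55° = -55°
rotate_crank_by(+59°): θ ← -55° +59° = 4°
rotate_crank_by(-39°): θ ← 4° -39° = -35°
crank pin P = (r cos θ, r sin θ) = (43.415058, -30.399551)
h = r sin θ − e = -30.399551 − 1 = -31.399551
sin φ = h / L = -31.399551 / 137 = -0.22919380
φ = arcsin(-0.22919380) = -13.249612°

-13.2496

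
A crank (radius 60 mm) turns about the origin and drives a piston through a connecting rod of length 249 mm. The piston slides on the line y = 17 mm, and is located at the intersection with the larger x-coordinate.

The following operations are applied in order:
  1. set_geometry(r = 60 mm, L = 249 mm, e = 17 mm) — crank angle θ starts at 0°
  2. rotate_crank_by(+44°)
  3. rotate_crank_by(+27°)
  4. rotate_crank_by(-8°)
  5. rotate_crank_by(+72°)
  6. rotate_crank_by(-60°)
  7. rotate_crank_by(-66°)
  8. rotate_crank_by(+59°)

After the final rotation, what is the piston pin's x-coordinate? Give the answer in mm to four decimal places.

268.4614

set_geometry: r = 60 mm, L = 249 mm, e = 17 mm; θ ← 0°
rotate_crank_by(+44°): θ ← 0° +44° = 44°
rotate_crank_by(+27°): θ ← 44° +27° = 71°
rotate_crank_by(-8°): θ ← 71° -8° = 63°
rotate_crank_by(+72°): θ ← 63° +72° = 135°
rotate_crank_by(-60°): θ ← 135° -60° = 75°
rotate_crank_by(-66°): θ ← 75° -66° = 9°
rotate_crank_by(+59°): θ ← 9° +59° = 68°
crank pin P = (r cos θ, r sin θ) = (22.476396, 55.631031)
h = r sin θ − e = 55.631031 − 17 = 38.631031
x = r cos θ + √(L² − h²) = 22.476396 + √(62001.0 − 1492.3566) = 22.476396 + 245.985047 = 268.461443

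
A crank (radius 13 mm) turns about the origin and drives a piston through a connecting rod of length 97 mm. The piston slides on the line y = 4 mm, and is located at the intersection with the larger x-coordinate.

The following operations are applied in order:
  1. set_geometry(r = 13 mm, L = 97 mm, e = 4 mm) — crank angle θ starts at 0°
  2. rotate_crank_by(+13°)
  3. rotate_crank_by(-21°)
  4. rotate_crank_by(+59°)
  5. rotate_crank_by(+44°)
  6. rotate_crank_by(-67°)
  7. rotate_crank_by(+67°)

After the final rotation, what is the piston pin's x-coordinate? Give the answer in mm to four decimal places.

set_geometry: r = 13 mm, L = 97 mm, e = 4 mm; θ ← 0°
rotate_crank_by(+13°): θ ← 0° +13° = 13°
rotate_crank_by(-21°): θ ← 13° -21° = -8°
rotate_crank_by(+59°): θ ← -8° +59° = 51°
rotate_crank_by(+44°): θ ← 51° +44° = 95°
rotate_crank_by(-67°): θ ← 95° -67° = 28°
rotate_crank_by(+67°): θ ← 28° +67° = 95°
crank pin P = (r cos θ, r sin θ) = (-1.133025, 12.950531)
h = r sin θ − e = 12.950531 − 4 = 8.950531
x = r cos θ + √(L² − h²) = -1.133025 + √(9409.0 − 80.1120) = -1.133025 + 96.586169 = 95.453144

95.4531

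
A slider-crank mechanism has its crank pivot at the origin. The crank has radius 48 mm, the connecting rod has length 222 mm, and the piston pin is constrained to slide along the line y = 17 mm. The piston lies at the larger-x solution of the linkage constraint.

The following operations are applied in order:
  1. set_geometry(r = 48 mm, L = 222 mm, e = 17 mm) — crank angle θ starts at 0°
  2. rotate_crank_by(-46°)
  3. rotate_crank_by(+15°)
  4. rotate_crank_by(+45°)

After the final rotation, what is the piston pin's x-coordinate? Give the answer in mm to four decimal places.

set_geometry: r = 48 mm, L = 222 mm, e = 17 mm; θ ← 0°
rotate_crank_by(-46°): θ ← 0° -46° = -46°
rotate_crank_by(+15°): θ ← -46° +15° = -31°
rotate_crank_by(+45°): θ ← -31° +45° = 14°
crank pin P = (r cos θ, r sin θ) = (46.574195, 11.612251)
h = r sin θ − e = 11.612251 − 17 = -5.387749
x = r cos θ + √(L² − h²) = 46.574195 + √(49284.0 − 29.0278) = 46.574195 + 221.934612 = 268.508807

268.5088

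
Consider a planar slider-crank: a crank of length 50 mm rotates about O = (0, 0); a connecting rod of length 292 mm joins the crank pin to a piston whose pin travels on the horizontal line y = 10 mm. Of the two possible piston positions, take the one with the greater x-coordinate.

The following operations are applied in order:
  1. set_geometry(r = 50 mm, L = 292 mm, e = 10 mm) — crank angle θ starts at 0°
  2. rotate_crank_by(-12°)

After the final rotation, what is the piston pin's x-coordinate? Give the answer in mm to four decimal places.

340.1942

set_geometry: r = 50 mm, L = 292 mm, e = 10 mm; θ ← 0°
rotate_crank_by(-12°): θ ← 0° -12° = -12°
crank pin P = (r cos θ, r sin θ) = (48.907380, -10.395585)
h = r sin θ − e = -10.395585 − 10 = -20.395585
x = r cos θ + √(L² − h²) = 48.907380 + √(85264.0 − 415.9799) = 48.907380 + 291.286835 = 340.194215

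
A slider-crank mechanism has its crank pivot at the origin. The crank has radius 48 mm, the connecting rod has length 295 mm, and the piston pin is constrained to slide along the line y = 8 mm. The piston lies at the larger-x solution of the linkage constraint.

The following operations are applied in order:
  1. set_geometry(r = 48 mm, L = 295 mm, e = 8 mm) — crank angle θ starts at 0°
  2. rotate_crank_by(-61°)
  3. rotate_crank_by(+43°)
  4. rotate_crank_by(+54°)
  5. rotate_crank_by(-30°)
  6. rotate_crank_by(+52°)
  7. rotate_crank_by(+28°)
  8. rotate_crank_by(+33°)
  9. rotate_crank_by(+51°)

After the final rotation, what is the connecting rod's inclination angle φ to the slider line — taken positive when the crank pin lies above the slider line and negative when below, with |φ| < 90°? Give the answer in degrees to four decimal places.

set_geometry: r = 48 mm, L = 295 mm, e = 8 mm; θ ← 0°
rotate_crank_by(-61°): θ ← 0° -61° = -61°
rotate_crank_by(+43°): θ ← -61° +43° = -18°
rotate_crank_by(+54°): θ ← -18° +54° = 36°
rotate_crank_by(-30°): θ ← 36° -30° = 6°
rotate_crank_by(+52°): θ ← 6° +52° = 58°
rotate_crank_by(+28°): θ ← 58° +28° = 86°
rotate_crank_by(+33°): θ ← 86° +33° = 119°
rotate_crank_by(+51°): θ ← 119° +51° = 170°
crank pin P = (r cos θ, r sin θ) = (-47.270772, 8.335113)
h = r sin θ − e = 8.335113 − 8 = 0.335113
sin φ = h / L = 0.335113 / 295 = 0.00113597
φ = arcsin(0.00113597) = 0.065087°

0.0651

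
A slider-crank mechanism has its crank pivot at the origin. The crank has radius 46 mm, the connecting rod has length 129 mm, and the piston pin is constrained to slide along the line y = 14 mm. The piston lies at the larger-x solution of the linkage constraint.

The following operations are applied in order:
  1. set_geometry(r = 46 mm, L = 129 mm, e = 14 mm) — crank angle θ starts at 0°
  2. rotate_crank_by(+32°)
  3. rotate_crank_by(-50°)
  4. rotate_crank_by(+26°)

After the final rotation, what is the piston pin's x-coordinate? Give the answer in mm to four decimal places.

174.3284

set_geometry: r = 46 mm, L = 129 mm, e = 14 mm; θ ← 0°
rotate_crank_by(+32°): θ ← 0° +32° = 32°
rotate_crank_by(-50°): θ ← 32° -50° = -18°
rotate_crank_by(+26°): θ ← -18° +26° = 8°
crank pin P = (r cos θ, r sin θ) = (45.552331, 6.401963)
h = r sin θ − e = 6.401963 − 14 = -7.598037
x = r cos θ + √(L² − h²) = 45.552331 + √(16641.0 − 57.7302) = 45.552331 + 128.776045 = 174.328376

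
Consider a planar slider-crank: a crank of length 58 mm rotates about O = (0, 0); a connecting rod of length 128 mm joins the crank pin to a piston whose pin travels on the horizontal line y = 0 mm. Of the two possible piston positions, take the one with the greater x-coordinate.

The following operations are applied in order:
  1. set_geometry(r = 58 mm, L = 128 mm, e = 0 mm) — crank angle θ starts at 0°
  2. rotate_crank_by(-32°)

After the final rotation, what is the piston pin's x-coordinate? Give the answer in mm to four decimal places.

set_geometry: r = 58 mm, L = 128 mm, e = 0 mm; θ ← 0°
rotate_crank_by(-32°): θ ← 0° -32° = -32°
crank pin P = (r cos θ, r sin θ) = (49.186790, -30.735317)
h = r sin θ − e = -30.735317 − 0 = -30.735317
x = r cos θ + √(L² − h²) = 49.186790 + √(16384.0 − 944.6597) = 49.186790 + 124.255142 = 173.441931

173.4419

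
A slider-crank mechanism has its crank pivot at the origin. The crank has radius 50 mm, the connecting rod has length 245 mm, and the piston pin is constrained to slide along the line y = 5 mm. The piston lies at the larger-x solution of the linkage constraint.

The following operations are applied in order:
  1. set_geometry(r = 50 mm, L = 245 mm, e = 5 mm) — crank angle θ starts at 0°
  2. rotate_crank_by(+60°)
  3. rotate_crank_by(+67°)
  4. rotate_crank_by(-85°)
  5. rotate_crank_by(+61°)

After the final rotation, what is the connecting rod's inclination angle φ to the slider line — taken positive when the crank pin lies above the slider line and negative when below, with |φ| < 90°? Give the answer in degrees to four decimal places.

10.2791

set_geometry: r = 50 mm, L = 245 mm, e = 5 mm; θ ← 0°
rotate_crank_by(+60°): θ ← 0° +60° = 60°
rotate_crank_by(+67°): θ ← 60° +67° = 127°
rotate_crank_by(-85°): θ ← 127° -85° = 42°
rotate_crank_by(+61°): θ ← 42° +61° = 103°
crank pin P = (r cos θ, r sin θ) = (-11.247553, 48.718503)
h = r sin θ − e = 48.718503 − 5 = 43.718503
sin φ = h / L = 43.718503 / 245 = 0.17844287
φ = arcsin(0.17844287) = 10.279075°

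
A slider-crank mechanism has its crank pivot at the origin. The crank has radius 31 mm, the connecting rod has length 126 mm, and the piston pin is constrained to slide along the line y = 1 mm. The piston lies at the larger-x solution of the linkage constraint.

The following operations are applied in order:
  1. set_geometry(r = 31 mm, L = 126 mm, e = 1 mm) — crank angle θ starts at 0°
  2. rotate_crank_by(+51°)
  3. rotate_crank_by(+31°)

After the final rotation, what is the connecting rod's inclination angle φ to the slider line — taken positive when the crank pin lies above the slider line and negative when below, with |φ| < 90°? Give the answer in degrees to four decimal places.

13.6329

set_geometry: r = 31 mm, L = 126 mm, e = 1 mm; θ ← 0°
rotate_crank_by(+51°): θ ← 0° +51° = 51°
rotate_crank_by(+31°): θ ← 51° +31° = 82°
crank pin P = (r cos θ, r sin θ) = (4.314366, 30.698310)
h = r sin θ − e = 30.698310 − 1 = 29.698310
sin φ = h / L = 29.698310 / 126 = 0.23570087
φ = arcsin(0.23570087) = 13.632940°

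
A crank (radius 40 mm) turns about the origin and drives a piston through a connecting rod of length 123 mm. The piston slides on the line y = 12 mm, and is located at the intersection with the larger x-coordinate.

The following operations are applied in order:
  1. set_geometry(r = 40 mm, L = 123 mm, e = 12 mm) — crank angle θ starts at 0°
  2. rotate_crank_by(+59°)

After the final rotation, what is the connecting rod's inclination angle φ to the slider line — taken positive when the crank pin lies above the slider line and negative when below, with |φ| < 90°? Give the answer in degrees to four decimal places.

set_geometry: r = 40 mm, L = 123 mm, e = 12 mm; θ ← 0°
rotate_crank_by(+59°): θ ← 0° +59° = 59°
crank pin P = (r cos θ, r sin θ) = (20.601523, 34.286692)
h = r sin θ − e = 34.286692 − 12 = 22.286692
sin φ = h / L = 22.286692 / 123 = 0.18119262
φ = arcsin(0.18119262) = 10.439234°

10.4392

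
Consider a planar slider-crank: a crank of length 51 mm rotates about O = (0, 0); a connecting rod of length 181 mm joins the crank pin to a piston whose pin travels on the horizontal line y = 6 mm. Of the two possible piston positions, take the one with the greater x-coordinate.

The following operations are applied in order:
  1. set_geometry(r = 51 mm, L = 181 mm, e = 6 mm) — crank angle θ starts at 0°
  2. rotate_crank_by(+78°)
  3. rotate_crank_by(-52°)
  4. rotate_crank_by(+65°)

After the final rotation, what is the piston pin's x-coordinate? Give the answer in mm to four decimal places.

174.4288

set_geometry: r = 51 mm, L = 181 mm, e = 6 mm; θ ← 0°
rotate_crank_by(+78°): θ ← 0° +78° = 78°
rotate_crank_by(-52°): θ ← 78° -52° = 26°
rotate_crank_by(+65°): θ ← 26° +65° = 91°
crank pin P = (r cos θ, r sin θ) = (-0.890073, 50.992232)
h = r sin θ − e = 50.992232 − 6 = 44.992232
x = r cos θ + √(L² − h²) = -0.890073 + √(32761.0 − 2024.3010) = -0.890073 + 175.318850 = 174.428777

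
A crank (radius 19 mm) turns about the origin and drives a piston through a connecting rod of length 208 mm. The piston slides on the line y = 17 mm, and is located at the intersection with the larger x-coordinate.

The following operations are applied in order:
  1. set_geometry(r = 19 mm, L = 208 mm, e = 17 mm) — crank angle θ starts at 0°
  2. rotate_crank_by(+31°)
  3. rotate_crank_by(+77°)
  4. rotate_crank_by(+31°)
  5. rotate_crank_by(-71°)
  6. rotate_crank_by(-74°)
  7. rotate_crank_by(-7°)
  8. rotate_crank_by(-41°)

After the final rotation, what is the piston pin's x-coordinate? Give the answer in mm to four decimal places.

216.6335

set_geometry: r = 19 mm, L = 208 mm, e = 17 mm; θ ← 0°
rotate_crank_by(+31°): θ ← 0° +31° = 31°
rotate_crank_by(+77°): θ ← 31° +77° = 108°
rotate_crank_by(+31°): θ ← 108° +31° = 139°
rotate_crank_by(-71°): θ ← 139° -71° = 68°
rotate_crank_by(-74°): θ ← 68° -74° = -6°
rotate_crank_by(-7°): θ ← -6° -7° = -13°
rotate_crank_by(-41°): θ ← -13° -41° = -54°
crank pin P = (r cos θ, r sin θ) = (11.167920, -15.371323)
h = r sin θ − e = -15.371323 − 17 = -32.371323
x = r cos θ + √(L² − h²) = 11.167920 + √(43264.0 − 1047.9025) = 11.167920 + 205.465563 = 216.633482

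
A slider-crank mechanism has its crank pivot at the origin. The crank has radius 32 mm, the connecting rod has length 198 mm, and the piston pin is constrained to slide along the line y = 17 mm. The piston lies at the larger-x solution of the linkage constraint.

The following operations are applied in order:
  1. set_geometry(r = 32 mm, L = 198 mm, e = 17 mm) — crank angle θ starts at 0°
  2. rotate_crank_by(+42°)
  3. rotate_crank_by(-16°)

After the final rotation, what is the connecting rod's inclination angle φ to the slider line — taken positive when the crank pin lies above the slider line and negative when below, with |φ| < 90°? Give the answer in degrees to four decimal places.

-0.8601

set_geometry: r = 32 mm, L = 198 mm, e = 17 mm; θ ← 0°
rotate_crank_by(+42°): θ ← 0° +42° = 42°
rotate_crank_by(-16°): θ ← 42° -16° = 26°
crank pin P = (r cos θ, r sin θ) = (28.761409, 14.027877)
h = r sin θ − e = 14.027877 − 17 = -2.972123
sin φ = h / L = -2.972123 / 198 = -0.01501072
φ = arcsin(-0.01501072) = -0.860083°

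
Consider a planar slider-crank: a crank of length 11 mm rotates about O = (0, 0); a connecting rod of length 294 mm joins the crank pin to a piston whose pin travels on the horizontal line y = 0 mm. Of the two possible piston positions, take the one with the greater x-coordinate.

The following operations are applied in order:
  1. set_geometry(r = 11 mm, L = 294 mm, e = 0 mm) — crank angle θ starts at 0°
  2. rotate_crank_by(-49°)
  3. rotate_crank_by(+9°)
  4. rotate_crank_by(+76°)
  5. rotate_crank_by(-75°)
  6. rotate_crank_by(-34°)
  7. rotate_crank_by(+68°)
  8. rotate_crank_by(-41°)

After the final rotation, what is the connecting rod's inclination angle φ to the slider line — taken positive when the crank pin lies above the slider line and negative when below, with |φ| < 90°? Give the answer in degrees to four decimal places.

set_geometry: r = 11 mm, L = 294 mm, e = 0 mm; θ ← 0°
rotate_crank_by(-49°): θ ← 0° -49° = -49°
rotate_crank_by(+9°): θ ← -49° +9° = -40°
rotate_crank_by(+76°): θ ← -40° +76° = 36°
rotate_crank_by(-75°): θ ← 36° -75° = -39°
rotate_crank_by(-34°): θ ← -39° -34° = -73°
rotate_crank_by(+68°): θ ← -73° +68° = -5°
rotate_crank_by(-41°): θ ← -5° -41° = -46°
crank pin P = (r cos θ, r sin θ) = (7.641242, -7.912738)
h = r sin θ − e = -7.912738 − 0 = -7.912738
sin φ = h / L = -7.912738 / 294 = -0.02691407
φ = arcsin(-0.02691407) = -1.542249°

-1.5422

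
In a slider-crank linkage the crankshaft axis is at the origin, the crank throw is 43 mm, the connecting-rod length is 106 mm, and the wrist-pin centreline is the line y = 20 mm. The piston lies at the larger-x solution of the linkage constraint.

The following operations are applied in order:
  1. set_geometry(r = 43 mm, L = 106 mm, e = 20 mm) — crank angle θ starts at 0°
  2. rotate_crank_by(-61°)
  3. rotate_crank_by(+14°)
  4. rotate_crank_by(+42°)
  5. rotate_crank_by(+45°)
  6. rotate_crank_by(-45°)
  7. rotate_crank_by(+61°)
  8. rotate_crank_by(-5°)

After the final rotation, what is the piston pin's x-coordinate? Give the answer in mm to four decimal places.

132.2082

set_geometry: r = 43 mm, L = 106 mm, e = 20 mm; θ ← 0°
rotate_crank_by(-61°): θ ← 0° -61° = -61°
rotate_crank_by(+14°): θ ← -61° +14° = -47°
rotate_crank_by(+42°): θ ← -47° +42° = -5°
rotate_crank_by(+45°): θ ← -5° +45° = 40°
rotate_crank_by(-45°): θ ← 40° -45° = -5°
rotate_crank_by(+61°): θ ← -5° +61° = 56°
rotate_crank_by(-5°): θ ← 56° -5° = 51°
crank pin P = (r cos θ, r sin θ) = (27.060777, 33.417276)
h = r sin θ − e = 33.417276 − 20 = 13.417276
x = r cos θ + √(L² − h²) = 27.060777 + √(11236.0 − 180.0233) = 27.060777 + 105.147405 = 132.208181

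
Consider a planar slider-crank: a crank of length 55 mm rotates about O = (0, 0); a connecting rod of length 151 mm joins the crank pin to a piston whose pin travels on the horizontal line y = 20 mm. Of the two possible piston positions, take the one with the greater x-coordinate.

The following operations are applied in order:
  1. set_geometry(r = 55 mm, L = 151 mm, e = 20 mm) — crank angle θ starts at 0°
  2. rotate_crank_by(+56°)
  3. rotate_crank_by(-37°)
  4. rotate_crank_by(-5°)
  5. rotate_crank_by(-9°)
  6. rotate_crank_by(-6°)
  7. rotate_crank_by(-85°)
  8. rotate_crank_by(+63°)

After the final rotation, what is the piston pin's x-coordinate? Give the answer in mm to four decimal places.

set_geometry: r = 55 mm, L = 151 mm, e = 20 mm; θ ← 0°
rotate_crank_by(+56°): θ ← 0° +56° = 56°
rotate_crank_by(-37°): θ ← 56° -37° = 19°
rotate_crank_by(-5°): θ ← 19° -5° = 14°
rotate_crank_by(-9°): θ ← 14° -9° = 5°
rotate_crank_by(-6°): θ ← 5° -6° = -1°
rotate_crank_by(-85°): θ ← -1° -85° = -86°
rotate_crank_by(+63°): θ ← -86° +63° = -23°
crank pin P = (r cos θ, r sin θ) = (50.627767, -21.490212)
h = r sin θ − e = -21.490212 − 20 = -41.490212
x = r cos θ + √(L² − h²) = 50.627767 + √(22801.0 − 1721.4377) = 50.627767 + 145.188024 = 195.815791

195.8158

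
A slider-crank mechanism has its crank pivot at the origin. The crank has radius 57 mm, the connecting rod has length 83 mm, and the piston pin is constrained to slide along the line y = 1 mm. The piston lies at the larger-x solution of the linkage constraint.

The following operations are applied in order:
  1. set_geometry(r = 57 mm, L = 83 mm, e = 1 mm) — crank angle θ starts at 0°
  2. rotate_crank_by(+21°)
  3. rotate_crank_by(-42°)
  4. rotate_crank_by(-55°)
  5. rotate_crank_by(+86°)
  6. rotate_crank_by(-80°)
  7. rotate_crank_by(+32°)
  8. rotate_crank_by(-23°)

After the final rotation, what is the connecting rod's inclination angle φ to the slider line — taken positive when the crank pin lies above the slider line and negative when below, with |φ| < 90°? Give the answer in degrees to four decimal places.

-37.7843

set_geometry: r = 57 mm, L = 83 mm, e = 1 mm; θ ← 0°
rotate_crank_by(+21°): θ ← 0° +21° = 21°
rotate_crank_by(-42°): θ ← 21° -42° = -21°
rotate_crank_by(-55°): θ ← -21° -55° = -76°
rotate_crank_by(+86°): θ ← -76° +86° = 10°
rotate_crank_by(-80°): θ ← 10° -80° = -70°
rotate_crank_by(+32°): θ ← -70° +32° = -38°
rotate_crank_by(-23°): θ ← -38° -23° = -61°
crank pin P = (r cos θ, r sin θ) = (27.634148, -49.853323)
h = r sin θ − e = -49.853323 − 1 = -50.853323
sin φ = h / L = -50.853323 / 83 = -0.61269064
φ = arcsin(-0.61269064) = -37.784309°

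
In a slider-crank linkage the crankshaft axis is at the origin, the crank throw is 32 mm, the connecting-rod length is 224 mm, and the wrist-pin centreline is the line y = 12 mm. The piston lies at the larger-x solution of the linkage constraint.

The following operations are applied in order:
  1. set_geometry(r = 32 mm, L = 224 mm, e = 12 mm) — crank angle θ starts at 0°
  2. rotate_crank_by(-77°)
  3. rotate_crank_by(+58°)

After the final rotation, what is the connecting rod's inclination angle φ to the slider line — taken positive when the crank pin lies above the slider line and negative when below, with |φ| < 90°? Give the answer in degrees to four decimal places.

set_geometry: r = 32 mm, L = 224 mm, e = 12 mm; θ ← 0°
rotate_crank_by(-77°): θ ← 0° -77° = -77°
rotate_crank_by(+58°): θ ← -77° +58° = -19°
crank pin P = (r cos θ, r sin θ) = (30.256594, -10.418181)
h = r sin θ − e = -10.418181 − 12 = -22.418181
sin φ = h / L = -22.418181 / 224 = -0.10008116
φ = arcsin(-0.10008116) = -5.743844°

-5.7438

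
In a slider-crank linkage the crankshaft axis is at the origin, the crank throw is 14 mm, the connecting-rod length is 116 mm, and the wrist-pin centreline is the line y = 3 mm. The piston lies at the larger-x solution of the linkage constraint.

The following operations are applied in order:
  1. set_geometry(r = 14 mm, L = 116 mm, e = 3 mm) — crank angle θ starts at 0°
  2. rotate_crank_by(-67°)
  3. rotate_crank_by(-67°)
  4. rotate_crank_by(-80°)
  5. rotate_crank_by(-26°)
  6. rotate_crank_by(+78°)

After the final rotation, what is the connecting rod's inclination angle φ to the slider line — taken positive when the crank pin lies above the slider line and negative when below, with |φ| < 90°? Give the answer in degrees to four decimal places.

set_geometry: r = 14 mm, L = 116 mm, e = 3 mm; θ ← 0°
rotate_crank_by(-67°): θ ← 0° -67° = -67°
rotate_crank_by(-67°): θ ← -67° -67° = -134°
rotate_crank_by(-80°): θ ← -134° -80° = -214°
rotate_crank_by(-26°): θ ← -214° -26° = -240°
rotate_crank_by(+78°): θ ← -240° +78° = -162°
crank pin P = (r cos θ, r sin θ) = (-13.314791, -4.326238)
h = r sin θ − e = -4.326238 − 3 = -7.326238
sin φ = h / L = -7.326238 / 116 = -0.06315722
φ = arcsin(-0.06315722) = -3.621052°

-3.6211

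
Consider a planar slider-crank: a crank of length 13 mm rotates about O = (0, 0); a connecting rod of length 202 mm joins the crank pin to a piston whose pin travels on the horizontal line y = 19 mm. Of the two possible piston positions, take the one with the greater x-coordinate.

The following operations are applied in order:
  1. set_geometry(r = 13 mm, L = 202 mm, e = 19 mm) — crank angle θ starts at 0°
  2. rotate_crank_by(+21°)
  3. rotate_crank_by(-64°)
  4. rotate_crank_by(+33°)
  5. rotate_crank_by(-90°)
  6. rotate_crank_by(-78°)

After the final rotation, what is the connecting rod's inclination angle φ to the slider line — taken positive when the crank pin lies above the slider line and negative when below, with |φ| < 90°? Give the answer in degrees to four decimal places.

-5.5265

set_geometry: r = 13 mm, L = 202 mm, e = 19 mm; θ ← 0°
rotate_crank_by(+21°): θ ← 0° +21° = 21°
rotate_crank_by(-64°): θ ← 21° -64° = -43°
rotate_crank_by(+33°): θ ← -43° +33° = -10°
rotate_crank_by(-90°): θ ← -10° -90° = -100°
rotate_crank_by(-78°): θ ← -100° -78° = -178°
crank pin P = (r cos θ, r sin θ) = (-12.992081, -0.453693)
h = r sin θ − e = -0.453693 − 19 = -19.453693
sin φ = h / L = -19.453693 / 202 = -0.09630541
φ = arcsin(-0.09630541) = -5.526459°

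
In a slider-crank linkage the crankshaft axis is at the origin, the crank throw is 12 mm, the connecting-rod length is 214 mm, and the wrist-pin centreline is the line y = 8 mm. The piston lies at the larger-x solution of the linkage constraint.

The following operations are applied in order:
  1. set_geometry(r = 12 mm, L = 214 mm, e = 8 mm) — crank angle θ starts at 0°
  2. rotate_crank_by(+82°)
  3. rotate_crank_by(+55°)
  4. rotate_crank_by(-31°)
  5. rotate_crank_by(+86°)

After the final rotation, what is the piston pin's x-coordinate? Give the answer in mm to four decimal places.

set_geometry: r = 12 mm, L = 214 mm, e = 8 mm; θ ← 0°
rotate_crank_by(+82°): θ ← 0° +82° = 82°
rotate_crank_by(+55°): θ ← 82° +55° = 137°
rotate_crank_by(-31°): θ ← 137° -31° = 106°
rotate_crank_by(+86°): θ ← 106° +86° = 192°
crank pin P = (r cos θ, r sin θ) = (-11.737771, -2.494940)
h = r sin θ − e = -2.494940 − 8 = -10.494940
x = r cos θ + √(L² − h²) = -11.737771 + √(45796.0 − 110.1438) = -11.737771 + 213.742500 = 202.004729

202.0047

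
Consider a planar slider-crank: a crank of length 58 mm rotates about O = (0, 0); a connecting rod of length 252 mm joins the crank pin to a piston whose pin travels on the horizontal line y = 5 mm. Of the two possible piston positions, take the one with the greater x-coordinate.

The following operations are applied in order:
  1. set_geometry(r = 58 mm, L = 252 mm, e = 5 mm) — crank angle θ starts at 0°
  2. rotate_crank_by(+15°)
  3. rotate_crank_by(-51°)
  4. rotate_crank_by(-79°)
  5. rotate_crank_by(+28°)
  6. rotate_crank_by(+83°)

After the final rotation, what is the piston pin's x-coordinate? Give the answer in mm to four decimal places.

309.6963

set_geometry: r = 58 mm, L = 252 mm, e = 5 mm; θ ← 0°
rotate_crank_by(+15°): θ ← 0° +15° = 15°
rotate_crank_by(-51°): θ ← 15° -51° = -36°
rotate_crank_by(-79°): θ ← -36° -79° = -115°
rotate_crank_by(+28°): θ ← -115° +28° = -87°
rotate_crank_by(+83°): θ ← -87° +83° = -4°
crank pin P = (r cos θ, r sin θ) = (57.858715, -4.045875)
h = r sin θ − e = -4.045875 − 5 = -9.045875
x = r cos θ + √(L² − h²) = 57.858715 + √(63504.0 − 81.8279) = 57.858715 + 251.837591 = 309.696306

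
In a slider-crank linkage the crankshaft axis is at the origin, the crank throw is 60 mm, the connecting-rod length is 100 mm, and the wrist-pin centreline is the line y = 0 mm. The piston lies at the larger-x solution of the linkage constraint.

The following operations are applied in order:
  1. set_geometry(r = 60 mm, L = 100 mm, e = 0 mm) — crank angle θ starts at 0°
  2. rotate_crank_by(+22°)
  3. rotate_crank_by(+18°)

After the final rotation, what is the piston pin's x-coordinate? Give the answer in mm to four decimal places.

set_geometry: r = 60 mm, L = 100 mm, e = 0 mm; θ ← 0°
rotate_crank_by(+22°): θ ← 0° +22° = 22°
rotate_crank_by(+18°): θ ← 22° +18° = 40°
crank pin P = (r cos θ, r sin θ) = (45.962667, 38.567257)
h = r sin θ − e = 38.567257 − 0 = 38.567257
x = r cos θ + √(L² − h²) = 45.962667 + √(10000.0 − 1487.4333) = 45.962667 + 92.263572 = 138.226239

138.2262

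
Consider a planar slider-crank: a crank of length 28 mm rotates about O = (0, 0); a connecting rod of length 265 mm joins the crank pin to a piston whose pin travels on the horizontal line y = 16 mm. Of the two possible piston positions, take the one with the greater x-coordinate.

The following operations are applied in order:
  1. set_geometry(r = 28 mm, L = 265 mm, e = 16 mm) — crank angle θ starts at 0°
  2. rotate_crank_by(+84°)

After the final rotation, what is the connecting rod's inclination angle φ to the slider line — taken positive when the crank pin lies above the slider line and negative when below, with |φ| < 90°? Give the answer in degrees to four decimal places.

2.5622

set_geometry: r = 28 mm, L = 265 mm, e = 16 mm; θ ← 0°
rotate_crank_by(+84°): θ ← 0° +84° = 84°
crank pin P = (r cos θ, r sin θ) = (2.926797, 27.846613)
h = r sin θ − e = 27.846613 − 16 = 11.846613
sin φ = h / L = 11.846613 / 265 = 0.04470420
φ = arcsin(0.04470420) = 2.562216°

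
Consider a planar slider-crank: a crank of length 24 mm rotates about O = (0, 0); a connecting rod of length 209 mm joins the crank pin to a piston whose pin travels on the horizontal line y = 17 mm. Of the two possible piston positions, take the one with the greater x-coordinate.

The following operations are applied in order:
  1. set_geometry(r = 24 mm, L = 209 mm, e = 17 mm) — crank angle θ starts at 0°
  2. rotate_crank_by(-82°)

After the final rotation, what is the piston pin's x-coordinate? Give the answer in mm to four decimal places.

set_geometry: r = 24 mm, L = 209 mm, e = 17 mm; θ ← 0°
rotate_crank_by(-82°): θ ← 0° -82° = -82°
crank pin P = (r cos θ, r sin θ) = (3.340154, -23.766434)
h = r sin θ − e = -23.766434 − 17 = -40.766434
x = r cos θ + √(L² − h²) = 3.340154 + √(43681.0 − 1661.9021) = 3.340154 + 204.985604 = 208.325759

208.3258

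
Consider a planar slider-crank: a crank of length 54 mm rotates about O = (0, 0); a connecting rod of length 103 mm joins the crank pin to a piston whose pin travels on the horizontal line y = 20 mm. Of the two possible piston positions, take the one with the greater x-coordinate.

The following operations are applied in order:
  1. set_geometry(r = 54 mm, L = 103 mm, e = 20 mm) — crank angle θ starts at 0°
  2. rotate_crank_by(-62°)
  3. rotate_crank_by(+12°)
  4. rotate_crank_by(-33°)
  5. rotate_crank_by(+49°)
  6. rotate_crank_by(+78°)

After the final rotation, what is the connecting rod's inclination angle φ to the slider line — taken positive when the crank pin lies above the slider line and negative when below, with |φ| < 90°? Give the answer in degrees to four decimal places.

set_geometry: r = 54 mm, L = 103 mm, e = 20 mm; θ ← 0°
rotate_crank_by(-62°): θ ← 0° -62° = -62°
rotate_crank_by(+12°): θ ← -62° +12° = -50°
rotate_crank_by(-33°): θ ← -50° -33° = -83°
rotate_crank_by(+49°): θ ← -83° +49° = -34°
rotate_crank_by(+78°): θ ← -34° +78° = 44°
crank pin P = (r cos θ, r sin θ) = (38.844349, 37.511552)
h = r sin θ − e = 37.511552 − 20 = 17.511552
sin φ = h / L = 17.511552 / 103 = 0.17001507
φ = arcsin(0.17001507) = 9.788695°

9.7887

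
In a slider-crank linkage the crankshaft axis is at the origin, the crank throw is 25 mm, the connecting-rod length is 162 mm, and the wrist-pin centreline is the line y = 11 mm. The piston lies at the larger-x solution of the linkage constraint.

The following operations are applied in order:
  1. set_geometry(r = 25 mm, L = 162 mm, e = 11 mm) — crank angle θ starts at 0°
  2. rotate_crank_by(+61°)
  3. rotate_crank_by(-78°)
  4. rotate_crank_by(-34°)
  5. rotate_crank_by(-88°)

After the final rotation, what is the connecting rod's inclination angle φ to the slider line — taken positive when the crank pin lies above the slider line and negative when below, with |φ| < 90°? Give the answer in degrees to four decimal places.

set_geometry: r = 25 mm, L = 162 mm, e = 11 mm; θ ← 0°
rotate_crank_by(+61°): θ ← 0° +61° = 61°
rotate_crank_by(-78°): θ ← 61° -78° = -17°
rotate_crank_by(-34°): θ ← -17° -34° = -51°
rotate_crank_by(-88°): θ ← -51° -88° = -139°
crank pin P = (r cos θ, r sin θ) = (-18.867740, -16.401476)
h = r sin θ − e = -16.401476 − 11 = -27.401476
sin φ = h / L = -27.401476 / 162 = -0.16914491
φ = arcsin(-0.16914491) = -9.738106°

-9.7381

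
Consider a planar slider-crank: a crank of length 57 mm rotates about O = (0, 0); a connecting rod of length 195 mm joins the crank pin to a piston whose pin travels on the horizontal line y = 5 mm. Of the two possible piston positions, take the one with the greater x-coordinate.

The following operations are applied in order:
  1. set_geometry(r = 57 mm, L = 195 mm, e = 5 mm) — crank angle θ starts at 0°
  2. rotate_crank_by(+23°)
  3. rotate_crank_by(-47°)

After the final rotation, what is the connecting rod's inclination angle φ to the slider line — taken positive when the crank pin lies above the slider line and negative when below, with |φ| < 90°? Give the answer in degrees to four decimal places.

set_geometry: r = 57 mm, L = 195 mm, e = 5 mm; θ ← 0°
rotate_crank_by(+23°): θ ← 0° +23° = 23°
rotate_crank_by(-47°): θ ← 23° -47° = -24°
crank pin P = (r cos θ, r sin θ) = (52.072091, -23.183989)
h = r sin θ − e = -23.183989 − 5 = -28.183989
sin φ = h / L = -28.183989 / 195 = -0.14453328
φ = arcsin(-0.14453328) = -8.310253°

-8.3103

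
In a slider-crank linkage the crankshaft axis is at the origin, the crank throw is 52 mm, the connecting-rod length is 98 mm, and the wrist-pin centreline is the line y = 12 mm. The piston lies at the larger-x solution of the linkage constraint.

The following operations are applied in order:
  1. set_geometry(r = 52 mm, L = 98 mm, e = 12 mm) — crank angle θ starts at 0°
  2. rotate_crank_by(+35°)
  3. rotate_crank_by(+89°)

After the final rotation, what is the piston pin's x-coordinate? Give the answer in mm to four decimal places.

63.8530

set_geometry: r = 52 mm, L = 98 mm, e = 12 mm; θ ← 0°
rotate_crank_by(+35°): θ ← 0° +35° = 35°
rotate_crank_by(+89°): θ ← 35° +89° = 124°
crank pin P = (r cos θ, r sin θ) = (-29.078031, 43.109954)
h = r sin θ − e = 43.109954 − 12 = 31.109954
x = r cos θ + √(L² − h²) = -29.078031 + √(9604.0 − 967.8292) = -29.078031 + 92.931000 = 63.852969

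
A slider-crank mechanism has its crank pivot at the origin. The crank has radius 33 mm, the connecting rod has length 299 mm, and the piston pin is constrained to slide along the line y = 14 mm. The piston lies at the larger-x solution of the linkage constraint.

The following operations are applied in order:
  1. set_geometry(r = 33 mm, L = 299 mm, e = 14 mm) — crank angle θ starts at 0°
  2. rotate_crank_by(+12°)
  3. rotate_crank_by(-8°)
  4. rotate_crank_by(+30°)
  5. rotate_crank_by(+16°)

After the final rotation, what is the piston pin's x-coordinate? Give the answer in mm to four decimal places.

319.9992

set_geometry: r = 33 mm, L = 299 mm, e = 14 mm; θ ← 0°
rotate_crank_by(+12°): θ ← 0° +12° = 12°
rotate_crank_by(-8°): θ ← 12° -8° = 4°
rotate_crank_by(+30°): θ ← 4° +30° = 34°
rotate_crank_by(+16°): θ ← 34° +16° = 50°
crank pin P = (r cos θ, r sin θ) = (21.211991, 25.279467)
h = r sin θ − e = 25.279467 − 14 = 11.279467
x = r cos θ + √(L² − h²) = 21.211991 + √(89401.0 − 127.2264) = 21.211991 + 298.787171 = 319.999162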